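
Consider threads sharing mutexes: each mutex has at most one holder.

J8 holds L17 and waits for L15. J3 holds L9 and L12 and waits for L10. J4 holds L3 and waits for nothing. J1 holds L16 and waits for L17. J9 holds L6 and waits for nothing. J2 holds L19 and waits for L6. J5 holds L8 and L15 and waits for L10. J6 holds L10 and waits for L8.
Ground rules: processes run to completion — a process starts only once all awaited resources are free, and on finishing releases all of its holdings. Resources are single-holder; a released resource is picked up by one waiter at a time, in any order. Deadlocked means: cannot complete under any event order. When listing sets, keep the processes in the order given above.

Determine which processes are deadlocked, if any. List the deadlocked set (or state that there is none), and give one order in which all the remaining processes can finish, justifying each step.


The deadlocked set is J8, J3, J1, J5 and J6.
Key observation: the waits loop around J5 -> J6 -> J5 with no way out; J8, J3 and J1 wait into the deadlock from upstream.
The rest can finish in the order J9, J4, J2.
Check, step by step:
  J9 waits on nothing -> runs at once and releases L6
  J4 waits on nothing -> runs at once and releases L3
  run J2 (all its waits — L6 — are resolved); releases L19


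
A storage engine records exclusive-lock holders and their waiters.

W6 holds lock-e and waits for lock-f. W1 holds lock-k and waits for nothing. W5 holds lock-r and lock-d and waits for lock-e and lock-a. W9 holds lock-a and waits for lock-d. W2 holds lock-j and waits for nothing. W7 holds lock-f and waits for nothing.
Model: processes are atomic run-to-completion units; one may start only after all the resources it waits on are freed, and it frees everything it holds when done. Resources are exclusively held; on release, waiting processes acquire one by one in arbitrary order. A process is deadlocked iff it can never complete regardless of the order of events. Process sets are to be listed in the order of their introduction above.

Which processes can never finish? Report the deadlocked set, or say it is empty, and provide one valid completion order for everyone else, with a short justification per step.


Deadlocked: W5 and W9.
Key observation: the cycle W5 -> W9 -> W5 can never break — each member waits on the next; no other process is dragged down with it.
A valid finishing order for the others: W1, W7, W6, W2.
Verifying each step:
  W1 waits on nothing -> runs at once and releases lock-k
  W7 waits on nothing -> runs at once and releases lock-f
  run W6 (all its waits — lock-f — are resolved); releases lock-e
  W2 waits on nothing -> runs at once and releases lock-j


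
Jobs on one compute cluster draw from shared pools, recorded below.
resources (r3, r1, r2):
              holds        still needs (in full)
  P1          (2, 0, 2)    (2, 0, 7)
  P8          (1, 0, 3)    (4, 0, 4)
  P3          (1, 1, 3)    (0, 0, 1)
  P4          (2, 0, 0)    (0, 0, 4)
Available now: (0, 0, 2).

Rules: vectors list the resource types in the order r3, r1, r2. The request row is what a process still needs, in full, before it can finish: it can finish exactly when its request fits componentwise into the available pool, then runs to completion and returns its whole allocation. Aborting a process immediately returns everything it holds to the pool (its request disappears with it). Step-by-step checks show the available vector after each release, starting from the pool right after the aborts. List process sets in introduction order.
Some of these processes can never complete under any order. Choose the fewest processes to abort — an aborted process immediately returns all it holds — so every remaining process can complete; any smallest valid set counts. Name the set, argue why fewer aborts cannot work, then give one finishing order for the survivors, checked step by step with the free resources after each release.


Abort P1.
Key observation: the deadlocked P8 becomes finishable only because P1 released (2, 0, 2); it completes at step 3 below.
Why nothing smaller works: aborting no one leaves the state deadlocked as given.
The survivors complete as P4, P3, P8. Walking it through (starting from the post-abort pool):
  pool = (2, 0, 4)
  P4 needs (0, 0, 4) <= (2, 0, 4) -> finishes; pool += (2, 0, 0) = (4, 0, 4)
  P3 needs (0, 0, 1) <= (4, 0, 4) -> finishes; pool += (1, 1, 3) = (5, 1, 7)
  P8 needs (4, 0, 4) <= (5, 1, 7) -> finishes; pool += (1, 0, 3) = (6, 1, 10)


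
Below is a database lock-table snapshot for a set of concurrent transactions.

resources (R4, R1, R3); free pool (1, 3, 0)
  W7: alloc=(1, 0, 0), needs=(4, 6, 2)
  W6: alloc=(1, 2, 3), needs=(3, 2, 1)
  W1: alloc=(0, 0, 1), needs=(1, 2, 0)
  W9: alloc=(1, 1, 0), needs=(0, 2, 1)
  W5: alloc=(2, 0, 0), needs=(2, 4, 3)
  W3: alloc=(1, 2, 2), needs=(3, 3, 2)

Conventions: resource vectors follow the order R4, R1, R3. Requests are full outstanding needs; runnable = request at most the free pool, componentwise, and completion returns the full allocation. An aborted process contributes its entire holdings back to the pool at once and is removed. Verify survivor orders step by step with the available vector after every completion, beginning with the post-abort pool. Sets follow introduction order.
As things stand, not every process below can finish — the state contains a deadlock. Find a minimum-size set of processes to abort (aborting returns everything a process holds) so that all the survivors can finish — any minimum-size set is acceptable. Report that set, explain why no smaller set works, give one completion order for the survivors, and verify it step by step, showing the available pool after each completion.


Minimum abort set: W3.
Key observation: the deadlocked W6 becomes finishable only because W3 released (1, 2, 2); it completes at step 3 below.
Minimality: the empty abort set fails — the state is deadlocked as it stands.
The survivors complete as W9, W1, W6, W7, W5. Verifying each step (starting from the post-abort pool):
  pool = (2, 5, 2)
  W9: need (0, 2, 1) fits (2, 5, 2); releases (1, 1, 0), pool now (3, 6, 2)
  W1: need (1, 2, 0) fits (3, 6, 2); releases (0, 0, 1), pool now (3, 6, 3)
  W6: need (3, 2, 1) fits (3, 6, 3); releases (1, 2, 3), pool now (4, 8, 6)
  W7: need (4, 6, 2) fits (4, 8, 6); releases (1, 0, 0), pool now (5, 8, 6)
  W5: need (2, 4, 3) fits (5, 8, 6); releases (2, 0, 0), pool now (7, 8, 6)


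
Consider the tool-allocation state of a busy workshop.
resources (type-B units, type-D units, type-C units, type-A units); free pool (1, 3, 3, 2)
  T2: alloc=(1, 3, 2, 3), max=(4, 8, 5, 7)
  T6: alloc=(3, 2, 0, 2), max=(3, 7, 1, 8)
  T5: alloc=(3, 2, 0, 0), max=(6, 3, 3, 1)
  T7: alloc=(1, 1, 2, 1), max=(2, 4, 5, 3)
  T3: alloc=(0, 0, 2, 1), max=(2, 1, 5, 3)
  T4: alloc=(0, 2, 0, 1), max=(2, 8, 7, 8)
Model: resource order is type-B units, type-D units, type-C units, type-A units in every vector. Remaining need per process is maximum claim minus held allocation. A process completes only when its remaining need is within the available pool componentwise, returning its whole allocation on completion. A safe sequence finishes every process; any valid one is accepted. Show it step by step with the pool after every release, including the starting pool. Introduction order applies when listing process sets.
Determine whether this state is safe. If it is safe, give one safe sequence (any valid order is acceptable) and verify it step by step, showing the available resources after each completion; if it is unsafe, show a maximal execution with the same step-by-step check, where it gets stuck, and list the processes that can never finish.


The state is UNSAFE.
Key observation: after T7, T3 the pool peaks at (2, 4, 7, 4), and each blocked process is short somewhere: T2 on type-B units, type-D units; T6 on type-D units, type-A units; T5 on type-B units; T4 on type-D units, type-A units.
Going as far as possible: T7, T3; after that, nothing fits. Step-by-step check:
  pool = (1, 3, 3, 2)
  T7 needs (1, 3, 3, 2) <= (1, 3, 3, 2) -> finishes; pool += (1, 1, 2, 1) = (2, 4, 5, 3)
  T3 needs (2, 1, 3, 2) <= (2, 4, 5, 3) -> finishes; pool += (0, 0, 2, 1) = (2, 4, 7, 4)
  blocked: T2 wants (3, 5, 3, 4), pool (2, 4, 7, 4) — not enough type-B units and type-D units
  blocked: T6 wants (0, 5, 1, 6), pool (2, 4, 7, 4) — not enough type-D units and type-A units
  blocked: T5 wants (3, 1, 3, 1), pool (2, 4, 7, 4) — not enough type-B units
  blocked: T4 wants (2, 6, 7, 7), pool (2, 4, 7, 4) — not enough type-D units and type-A units
Processes that can never finish: T2, T6, T5 and T4.


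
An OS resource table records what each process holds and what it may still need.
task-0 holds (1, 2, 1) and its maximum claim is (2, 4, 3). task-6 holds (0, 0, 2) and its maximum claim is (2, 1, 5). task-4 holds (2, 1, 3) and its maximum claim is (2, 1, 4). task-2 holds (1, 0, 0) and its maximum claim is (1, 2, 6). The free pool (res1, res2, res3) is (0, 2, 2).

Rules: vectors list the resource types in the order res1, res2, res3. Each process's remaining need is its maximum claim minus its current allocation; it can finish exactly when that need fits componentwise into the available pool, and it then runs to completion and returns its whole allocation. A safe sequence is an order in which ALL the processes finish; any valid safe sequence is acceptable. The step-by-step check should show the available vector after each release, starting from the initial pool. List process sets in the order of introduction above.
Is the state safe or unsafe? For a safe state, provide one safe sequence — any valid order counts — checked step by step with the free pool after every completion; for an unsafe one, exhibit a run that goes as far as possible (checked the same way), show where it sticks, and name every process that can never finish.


SAFE — a valid safe sequence is task-4, task-6, task-2, task-0.
Key observation: the order's first zero-slack moment is task-6 ((2, 1, 3) needed, (2, 3, 5) free — a requested resource with nothing to spare).
Check, step by step:
  pool = (0, 2, 2)
  task-4: need (0, 0, 1) fits (0, 2, 2); releases (2, 1, 3), pool now (2, 3, 5)
  task-6: need (2, 1, 3) fits (2, 3, 5); releases (0, 0, 2), pool now (2, 3, 7)
  task-2: need (0, 2, 6) fits (2, 3, 7); releases (1, 0, 0), pool now (3, 3, 7)
  task-0: need (1, 2, 2) fits (3, 3, 7); releases (1, 2, 1), pool now (4, 5, 8)


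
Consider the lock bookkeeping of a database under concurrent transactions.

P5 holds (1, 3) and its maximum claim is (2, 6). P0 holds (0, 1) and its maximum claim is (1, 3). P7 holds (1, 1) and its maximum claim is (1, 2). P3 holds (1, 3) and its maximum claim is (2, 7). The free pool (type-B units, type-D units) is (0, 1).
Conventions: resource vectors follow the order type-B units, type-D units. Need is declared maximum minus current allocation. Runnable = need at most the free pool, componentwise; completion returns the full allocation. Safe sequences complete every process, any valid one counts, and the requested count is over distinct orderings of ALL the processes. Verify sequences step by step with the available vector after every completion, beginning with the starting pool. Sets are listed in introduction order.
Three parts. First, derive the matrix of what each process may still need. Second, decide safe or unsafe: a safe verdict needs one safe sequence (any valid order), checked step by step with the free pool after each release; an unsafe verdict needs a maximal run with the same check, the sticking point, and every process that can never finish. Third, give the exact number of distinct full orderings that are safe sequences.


(1) Outstanding need per process (order type-B units, type-D units):
  P5: (1, 3)
  P0: (1, 2)
  P7: (0, 1)
  P3: (1, 4)
(2) SAFE, for example via the order P7, P0, P5, P3.
Key observation: reading the order forward, P7 is the first process whose need (0, 1) meets the free pool (0, 1) exactly on a resource it requests.
Verifying each step:
  pool = (0, 1)
  run P7 (needs (0, 1), free (0, 1)); after release of (1, 1) the pool is (1, 2)
  run P0 (needs (1, 2), free (1, 2)); after release of (0, 1) the pool is (1, 3)
  run P5 (needs (1, 3), free (1, 3)); after release of (1, 3) the pool is (2, 6)
  run P3 (needs (1, 4), free (2, 6)); after release of (1, 3) the pool is (3, 9)
(3) Exactly 1 of the possible complete orderings is a safe sequence.


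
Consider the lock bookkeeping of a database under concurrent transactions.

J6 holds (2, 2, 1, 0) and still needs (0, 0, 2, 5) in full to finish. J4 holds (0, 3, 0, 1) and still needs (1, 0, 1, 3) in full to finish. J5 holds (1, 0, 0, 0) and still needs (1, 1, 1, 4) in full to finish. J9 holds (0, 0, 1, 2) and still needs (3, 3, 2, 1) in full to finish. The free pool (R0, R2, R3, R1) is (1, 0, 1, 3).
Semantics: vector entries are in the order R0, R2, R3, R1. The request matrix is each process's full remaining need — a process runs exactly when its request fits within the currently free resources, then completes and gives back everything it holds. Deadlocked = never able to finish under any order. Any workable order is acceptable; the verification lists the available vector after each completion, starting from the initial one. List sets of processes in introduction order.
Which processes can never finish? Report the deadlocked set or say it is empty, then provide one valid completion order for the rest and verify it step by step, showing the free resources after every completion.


The deadlocked set is J6 and J9.
Key observation: after J4, J5 complete, (2, 3, 1, 4) is the best the pool ever gets, yet each leftover process wants more R3.
One completion order for the rest: J4, J5. Walking it through:
  pool = (1, 0, 1, 3)
  J4 needs (1, 0, 1, 3) <= (1, 0, 1, 3) -> finishes; pool += (0, 3, 0, 1) = (1, 3, 1, 4)
  J5 needs (1, 1, 1, 4) <= (1, 3, 1, 4) -> finishes; pool += (1, 0, 0, 0) = (2, 3, 1, 4)
The blocked processes can never fit:
  blocked: J6 wants (0, 0, 2, 5), pool (2, 3, 1, 4) — not enough R3 and R1
  blocked: J9 wants (3, 3, 2, 1), pool (2, 3, 1, 4) — not enough R0 and R3


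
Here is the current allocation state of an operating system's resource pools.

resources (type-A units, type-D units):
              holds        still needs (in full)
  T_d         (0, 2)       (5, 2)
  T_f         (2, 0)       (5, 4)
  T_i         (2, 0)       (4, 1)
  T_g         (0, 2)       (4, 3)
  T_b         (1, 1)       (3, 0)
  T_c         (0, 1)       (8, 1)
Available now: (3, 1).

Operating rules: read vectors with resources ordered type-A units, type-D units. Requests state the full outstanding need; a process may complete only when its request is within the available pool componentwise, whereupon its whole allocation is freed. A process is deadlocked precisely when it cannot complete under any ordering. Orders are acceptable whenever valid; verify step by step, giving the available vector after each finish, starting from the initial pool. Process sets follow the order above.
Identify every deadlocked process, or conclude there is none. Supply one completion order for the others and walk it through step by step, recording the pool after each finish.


No process is deadlocked.
Key observation: no deadlock: T_b fits now, and the freed resources carry the rest through.
One completion order for the rest: T_b, T_i, T_d, T_f, T_g, T_c. Verifying each step:
  pool = (3, 1)
  run T_b (needs (3, 0), free (3, 1)); after release of (1, 1) the pool is (4, 2)
  run T_i (needs (4, 1), free (4, 2)); after release of (2, 0) the pool is (6, 2)
  run T_d (needs (5, 2), free (6, 2)); after release of (0, 2) the pool is (6, 4)
  run T_f (needs (5, 4), free (6, 4)); after release of (2, 0) the pool is (8, 4)
  run T_g (needs (4, 3), free (8, 4)); after release of (0, 2) the pool is (8, 6)
  run T_c (needs (8, 1), free (8, 6)); after release of (0, 1) the pool is (8, 7)


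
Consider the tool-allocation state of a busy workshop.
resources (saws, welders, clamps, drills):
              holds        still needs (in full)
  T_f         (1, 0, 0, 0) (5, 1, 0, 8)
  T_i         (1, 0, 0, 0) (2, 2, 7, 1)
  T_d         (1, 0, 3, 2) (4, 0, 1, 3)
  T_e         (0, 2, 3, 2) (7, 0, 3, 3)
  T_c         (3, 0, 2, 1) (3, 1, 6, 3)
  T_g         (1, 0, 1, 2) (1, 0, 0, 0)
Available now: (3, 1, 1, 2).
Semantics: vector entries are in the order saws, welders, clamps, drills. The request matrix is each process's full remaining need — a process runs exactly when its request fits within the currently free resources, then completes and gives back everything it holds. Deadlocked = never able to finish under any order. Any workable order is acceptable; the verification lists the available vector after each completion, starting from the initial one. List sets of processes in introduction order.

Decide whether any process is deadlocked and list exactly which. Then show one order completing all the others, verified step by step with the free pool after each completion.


Deadlocked: T_f, T_i, T_e and T_c.
Key observation: after T_g, T_d the pool peaks at (5, 1, 5, 6), and each blocked process is short somewhere: T_f on drills; T_i on welders, clamps; T_e on saws; T_c on clamps.
One completion order for the rest: T_g, T_d. Step-by-step check:
  pool = (3, 1, 1, 2)
  run T_g (needs (1, 0, 0, 0), free (3, 1, 1, 2)); after release of (1, 0, 1, 2) the pool is (4, 1, 2, 4)
  run T_d (needs (4, 0, 1, 3), free (4, 1, 2, 4)); after release of (1, 0, 3, 2) the pool is (5, 1, 5, 6)
The stuck group stays short no matter what:
  blocked: T_f wants (5, 1, 0, 8), pool (5, 1, 5, 6) — not enough drills
  blocked: T_i wants (2, 2, 7, 1), pool (5, 1, 5, 6) — not enough welders and clamps
  blocked: T_e wants (7, 0, 3, 3), pool (5, 1, 5, 6) — not enough saws
  blocked: T_c wants (3, 1, 6, 3), pool (5, 1, 5, 6) — not enough clamps


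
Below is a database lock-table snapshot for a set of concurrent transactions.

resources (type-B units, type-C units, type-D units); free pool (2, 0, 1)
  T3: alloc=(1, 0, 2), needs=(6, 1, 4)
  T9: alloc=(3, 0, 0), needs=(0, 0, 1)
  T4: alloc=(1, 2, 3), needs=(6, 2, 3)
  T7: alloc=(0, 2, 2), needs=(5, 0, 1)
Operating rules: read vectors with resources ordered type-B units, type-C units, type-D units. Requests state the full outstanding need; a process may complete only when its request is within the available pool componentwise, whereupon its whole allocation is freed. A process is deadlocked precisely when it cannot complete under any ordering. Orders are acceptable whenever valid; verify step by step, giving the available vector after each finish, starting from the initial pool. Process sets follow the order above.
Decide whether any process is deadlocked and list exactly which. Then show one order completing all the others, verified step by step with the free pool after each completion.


The deadlocked set is T3 and T4.
Key observation: even finishing T9, T7 leaves just (5, 2, 3) free — too little type-B units for any of the remaining processes.
The rest can finish in the order T9, T7. Verifying each step:
  pool = (2, 0, 1)
  run T9 (needs (0, 0, 1), free (2, 0, 1)); after release of (3, 0, 0) the pool is (5, 0, 1)
  run T7 (needs (5, 0, 1), free (5, 0, 1)); after release of (0, 2, 2) the pool is (5, 2, 3)
The stuck group stays short no matter what:
  blocked: T3 wants (6, 1, 4), pool (5, 2, 3) — not enough type-B units and type-D units
  blocked: T4 wants (6, 2, 3), pool (5, 2, 3) — not enough type-B units


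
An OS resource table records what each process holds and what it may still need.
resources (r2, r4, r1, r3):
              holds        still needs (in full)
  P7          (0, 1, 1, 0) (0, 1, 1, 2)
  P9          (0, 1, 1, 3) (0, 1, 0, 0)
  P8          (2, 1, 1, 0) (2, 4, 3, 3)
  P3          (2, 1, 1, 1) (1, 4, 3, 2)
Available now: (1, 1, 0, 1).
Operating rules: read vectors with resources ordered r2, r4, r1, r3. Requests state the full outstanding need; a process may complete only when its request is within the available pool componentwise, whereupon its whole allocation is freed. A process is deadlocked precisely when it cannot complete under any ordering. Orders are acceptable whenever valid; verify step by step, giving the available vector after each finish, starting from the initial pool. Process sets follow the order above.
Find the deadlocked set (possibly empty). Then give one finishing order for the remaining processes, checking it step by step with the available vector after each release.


The deadlocked set is P8 and P3.
Key observation: even finishing P9, P7 leaves just (1, 3, 2, 4) free — too little r4 for any of the remaining processes.
One completion order for the rest: P9, P7. Check, step by step:
  pool = (1, 1, 0, 1)
  run P9 (needs (0, 1, 0, 0), free (1, 1, 0, 1)); after release of (0, 1, 1, 3) the pool is (1, 2, 1, 4)
  run P7 (needs (0, 1, 1, 2), free (1, 2, 1, 4)); after release of (0, 1, 1, 0) the pool is (1, 3, 2, 4)
The blocked processes can never fit:
  P8 still needs (2, 4, 3, 3) but only (1, 3, 2, 4) is free — short on r2, r4 and r1
  P3 still needs (1, 4, 3, 2) but only (1, 3, 2, 4) is free — short on r4 and r1


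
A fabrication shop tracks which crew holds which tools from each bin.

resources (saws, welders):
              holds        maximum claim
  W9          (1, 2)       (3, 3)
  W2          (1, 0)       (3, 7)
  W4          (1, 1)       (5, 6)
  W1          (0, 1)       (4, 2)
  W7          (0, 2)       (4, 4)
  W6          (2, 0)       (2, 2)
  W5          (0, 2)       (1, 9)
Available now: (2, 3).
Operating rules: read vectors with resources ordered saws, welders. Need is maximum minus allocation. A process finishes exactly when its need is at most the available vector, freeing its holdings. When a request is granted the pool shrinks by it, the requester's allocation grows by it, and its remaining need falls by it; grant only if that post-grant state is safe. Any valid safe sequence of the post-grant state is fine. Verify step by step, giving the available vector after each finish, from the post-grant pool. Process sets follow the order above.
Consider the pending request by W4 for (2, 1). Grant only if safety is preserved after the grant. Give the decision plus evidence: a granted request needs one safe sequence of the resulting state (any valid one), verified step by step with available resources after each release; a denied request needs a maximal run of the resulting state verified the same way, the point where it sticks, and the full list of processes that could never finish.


GRANT. The post-grant state is safe; one safe sequence: W6, W9, W4, W1, W2, W5, W7.
Key observation: granting shrinks the pool to (0, 2), yet W6 still fits and the chain goes through.
Step-by-step check of the post-grant state:
  pool = (0, 2)
  run W6 (needs (0, 2), free (0, 2)); after release of (2, 0) the pool is (2, 2)
  run W9 (needs (2, 1), free (2, 2)); after release of (1, 2) the pool is (3, 4)
  run W4 (needs (2, 4), free (3, 4)); after release of (3, 2) the pool is (6, 6)
  run W1 (needs (4, 1), free (6, 6)); after release of (0, 1) the pool is (6, 7)
  run W2 (needs (2, 7), free (6, 7)); after release of (1, 0) the pool is (7, 7)
  run W5 (needs (1, 7), free (7, 7)); after release of (0, 2) the pool is (7, 9)
  run W7 (needs (4, 2), free (7, 9)); after release of (0, 2) the pool is (7, 11)


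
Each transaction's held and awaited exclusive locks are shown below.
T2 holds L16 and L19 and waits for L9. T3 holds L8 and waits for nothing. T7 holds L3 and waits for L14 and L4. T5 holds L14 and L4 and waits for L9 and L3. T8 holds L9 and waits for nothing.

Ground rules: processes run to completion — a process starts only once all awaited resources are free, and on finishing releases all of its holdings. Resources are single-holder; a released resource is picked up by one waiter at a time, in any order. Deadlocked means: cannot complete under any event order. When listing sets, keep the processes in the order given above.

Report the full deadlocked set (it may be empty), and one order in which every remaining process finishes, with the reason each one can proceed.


Deadlocked: T7 and T5.
Key observation: the wait chain closes on itself along T7 -> T5 -> T7; no other process is dragged down with it.
One completion order for the rest: T8, T2, T3.
Walking it through:
  T8: no waits; runs immediately, freeing L9
  run T2 (all its waits — L9 — are resolved); releases L16 and L19
  T3: no waits; runs immediately, freeing L8


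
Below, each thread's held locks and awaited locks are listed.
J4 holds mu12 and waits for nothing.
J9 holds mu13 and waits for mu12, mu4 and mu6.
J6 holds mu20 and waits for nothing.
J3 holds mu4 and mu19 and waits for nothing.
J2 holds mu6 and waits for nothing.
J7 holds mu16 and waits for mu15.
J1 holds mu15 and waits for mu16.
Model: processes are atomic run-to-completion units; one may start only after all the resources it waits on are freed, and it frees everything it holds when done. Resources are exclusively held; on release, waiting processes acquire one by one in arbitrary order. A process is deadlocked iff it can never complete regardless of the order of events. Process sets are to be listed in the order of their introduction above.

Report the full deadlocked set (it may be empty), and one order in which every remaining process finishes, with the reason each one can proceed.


Deadlocked: J7 and J1.
Key observation: the wait chain closes on itself along J7 -> J1 -> J7; no other process is dragged down with it.
One completion order for the rest: J2, J4, J6, J3, J9.
Check, step by step:
  run J2 (it waits on nothing); releases mu6
  run J4 (it waits on nothing); releases mu12
  run J6 (it waits on nothing); releases mu20
  run J3 (it waits on nothing); releases mu4 and mu19
  J9 waits on mu12, mu4 and mu6 — all released -> runs and releases mu13


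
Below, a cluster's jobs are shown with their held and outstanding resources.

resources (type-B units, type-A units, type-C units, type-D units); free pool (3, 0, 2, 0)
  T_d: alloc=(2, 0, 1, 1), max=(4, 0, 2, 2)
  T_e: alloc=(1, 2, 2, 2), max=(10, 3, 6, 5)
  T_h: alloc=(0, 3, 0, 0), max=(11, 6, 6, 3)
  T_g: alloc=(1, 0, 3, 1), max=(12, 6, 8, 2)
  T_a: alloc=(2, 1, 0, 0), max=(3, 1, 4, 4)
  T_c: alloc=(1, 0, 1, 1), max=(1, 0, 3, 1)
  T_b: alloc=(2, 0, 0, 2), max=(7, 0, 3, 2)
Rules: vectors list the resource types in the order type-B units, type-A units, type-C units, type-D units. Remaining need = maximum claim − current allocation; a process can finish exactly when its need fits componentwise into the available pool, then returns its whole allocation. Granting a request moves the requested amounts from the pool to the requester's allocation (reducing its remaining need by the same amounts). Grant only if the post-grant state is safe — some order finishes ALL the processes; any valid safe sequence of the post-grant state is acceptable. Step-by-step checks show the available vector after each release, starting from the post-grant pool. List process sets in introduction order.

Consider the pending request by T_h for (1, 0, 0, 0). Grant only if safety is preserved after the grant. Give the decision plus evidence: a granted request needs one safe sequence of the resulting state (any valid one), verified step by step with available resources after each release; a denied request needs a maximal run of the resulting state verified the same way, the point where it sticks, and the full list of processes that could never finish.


GRANT. The post-grant state is safe; one safe sequence: T_c, T_d, T_b, T_a, T_e, T_h, T_g.
Key observation: the transfer keeps a workable pool ((2, 0, 2, 0)); T_c starts the safe sequence.
Check on the post-grant state, step by step:
  pool = (2, 0, 2, 0)
  T_c needs (0, 0, 2, 0) <= (2, 0, 2, 0) -> finishes; pool += (1, 0, 1, 1) = (3, 0, 3, 1)
  T_d needs (2, 0, 1, 1) <= (3, 0, 3, 1) -> finishes; pool += (2, 0, 1, 1) = (5, 0, 4, 2)
  T_b needs (5, 0, 3, 0) <= (5, 0, 4, 2) -> finishes; pool += (2, 0, 0, 2) = (7, 0, 4, 4)
  T_a needs (1, 0, 4, 4) <= (7, 0, 4, 4) -> finishes; pool += (2, 1, 0, 0) = (9, 1, 4, 4)
  T_e needs (9, 1, 4, 3) <= (9, 1, 4, 4) -> finishes; pool += (1, 2, 2, 2) = (10, 3, 6, 6)
  T_h needs (10, 3, 6, 3) <= (10, 3, 6, 6) -> finishes; pool += (1, 3, 0, 0) = (11, 6, 6, 6)
  T_g needs (11, 6, 5, 1) <= (11, 6, 6, 6) -> finishes; pool += (1, 0, 3, 1) = (12, 6, 9, 7)


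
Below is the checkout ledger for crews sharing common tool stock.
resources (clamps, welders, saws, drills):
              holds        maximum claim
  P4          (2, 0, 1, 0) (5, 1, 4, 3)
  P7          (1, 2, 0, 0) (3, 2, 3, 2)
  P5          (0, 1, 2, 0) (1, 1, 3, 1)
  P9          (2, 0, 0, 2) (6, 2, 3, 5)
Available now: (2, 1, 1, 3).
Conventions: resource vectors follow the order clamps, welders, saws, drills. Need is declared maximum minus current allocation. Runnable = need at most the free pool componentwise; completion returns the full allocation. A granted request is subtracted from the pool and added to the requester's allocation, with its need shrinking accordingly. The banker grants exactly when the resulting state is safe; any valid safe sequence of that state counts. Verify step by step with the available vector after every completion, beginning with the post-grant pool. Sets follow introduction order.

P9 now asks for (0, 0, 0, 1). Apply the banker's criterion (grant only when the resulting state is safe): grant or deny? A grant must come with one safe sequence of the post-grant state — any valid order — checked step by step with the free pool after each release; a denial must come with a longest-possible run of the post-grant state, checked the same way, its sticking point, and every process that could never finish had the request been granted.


DENY. Granting would leave the state unsafe.
Key observation: after P5, P7 the pool peaks at (3, 4, 3, 2), and each blocked process is short somewhere: P4 on drills; P9 on clamps.
On the post-grant state, P5, P7 is a maximal run — nothing extends it. Verifying each step:
  pool = (2, 1, 1, 2)
  P5 needs (1, 0, 1, 1) <= (2, 1, 1, 2) -> finishes; pool += (0, 1, 2, 0) = (2, 2, 3, 2)
  P7 needs (2, 0, 3, 2) <= (2, 2, 3, 2) -> finishes; pool += (1, 2, 0, 0) = (3, 4, 3, 2)
  P4 still needs (3, 1, 3, 3) but only (3, 4, 3, 2) is free — short on drills
  P9 still needs (4, 2, 3, 2) but only (3, 4, 3, 2) is free — short on clamps
Processes that could never finish after the grant: P4 and P9.


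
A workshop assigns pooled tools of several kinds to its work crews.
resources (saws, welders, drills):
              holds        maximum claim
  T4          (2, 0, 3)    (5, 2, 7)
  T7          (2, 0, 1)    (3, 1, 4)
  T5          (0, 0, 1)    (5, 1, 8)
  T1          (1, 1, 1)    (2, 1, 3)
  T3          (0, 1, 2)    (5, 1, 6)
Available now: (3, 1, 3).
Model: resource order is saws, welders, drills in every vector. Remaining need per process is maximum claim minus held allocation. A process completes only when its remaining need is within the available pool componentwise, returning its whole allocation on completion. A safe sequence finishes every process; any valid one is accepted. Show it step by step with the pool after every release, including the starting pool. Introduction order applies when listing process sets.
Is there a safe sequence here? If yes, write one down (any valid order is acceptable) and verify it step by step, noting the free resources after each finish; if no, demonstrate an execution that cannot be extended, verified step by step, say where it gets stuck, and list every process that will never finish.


SAFE — a valid safe sequence is T1, T7, T3, T5, T4.
Key observation: at T5 the run first touches a limit — (5, 1, 7) against (6, 3, 7), exact on a resource it actually requests.
Check, step by step:
  pool = (3, 1, 3)
  run T1 (needs (1, 0, 2), free (3, 1, 3)); after release of (1, 1, 1) the pool is (4, 2, 4)
  run T7 (needs (1, 1, 3), free (4, 2, 4)); after release of (2, 0, 1) the pool is (6, 2, 5)
  run T3 (needs (5, 0, 4), free (6, 2, 5)); after release of (0, 1, 2) the pool is (6, 3, 7)
  run T5 (needs (5, 1, 7), free (6, 3, 7)); after release of (0, 0, 1) the pool is (6, 3, 8)
  run T4 (needs (3, 2, 4), free (6, 3, 8)); after release of (2, 0, 3) the pool is (8, 3, 11)


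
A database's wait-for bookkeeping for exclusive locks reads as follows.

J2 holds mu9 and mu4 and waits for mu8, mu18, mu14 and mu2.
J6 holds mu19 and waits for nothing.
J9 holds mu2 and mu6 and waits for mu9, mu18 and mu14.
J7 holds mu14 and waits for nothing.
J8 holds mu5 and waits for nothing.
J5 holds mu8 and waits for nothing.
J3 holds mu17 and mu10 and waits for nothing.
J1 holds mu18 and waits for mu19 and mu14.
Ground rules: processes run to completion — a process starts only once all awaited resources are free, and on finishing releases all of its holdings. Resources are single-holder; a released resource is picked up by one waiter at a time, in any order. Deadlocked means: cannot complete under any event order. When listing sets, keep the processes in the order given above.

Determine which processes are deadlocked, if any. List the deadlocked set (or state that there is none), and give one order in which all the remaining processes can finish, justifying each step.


The deadlocked set is J2 and J9.
Key observation: J2 -> J9 -> J2 is a circular wait — nothing in it can go first; no other process is dragged down with it.
The rest can finish in the order J6, J7, J5, J3, J1, J8.
Walking it through:
  run J6 (it waits on nothing); releases mu19
  run J7 (it waits on nothing); releases mu14
  run J5 (it waits on nothing); releases mu8
  run J3 (it waits on nothing); releases mu17 and mu10
  J1 waits on mu19 and mu14 — all released -> runs and releases mu18
  run J8 (it waits on nothing); releases mu5


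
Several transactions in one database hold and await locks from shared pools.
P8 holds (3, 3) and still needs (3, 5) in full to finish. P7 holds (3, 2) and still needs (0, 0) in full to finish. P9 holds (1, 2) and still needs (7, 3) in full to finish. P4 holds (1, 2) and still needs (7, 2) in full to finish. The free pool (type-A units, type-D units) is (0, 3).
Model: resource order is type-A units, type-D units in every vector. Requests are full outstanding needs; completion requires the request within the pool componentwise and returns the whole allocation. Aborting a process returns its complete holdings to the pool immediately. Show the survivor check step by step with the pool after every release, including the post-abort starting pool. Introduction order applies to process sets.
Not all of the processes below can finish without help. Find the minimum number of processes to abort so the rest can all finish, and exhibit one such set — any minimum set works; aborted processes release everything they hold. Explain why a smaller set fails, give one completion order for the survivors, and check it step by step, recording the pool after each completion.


Abort P4.
Key observation: no ordering could ever have run P9 before the abort of P4; with (1, 2) back in the pool it fits at step 3.
Why nothing smaller works: aborting no one leaves the state deadlocked as given.
Survivors finish in the order: P7, P8, P9. Check, step by step (pool after the aborts first):
  pool = (1, 5)
  P7 needs (0, 0) <= (1, 5) -> finishes; pool += (3, 2) = (4, 7)
  P8 needs (3, 5) <= (4, 7) -> finishes; pool += (3, 3) = (7, 10)
  P9 needs (7, 3) <= (7, 10) -> finishes; pool += (1, 2) = (8, 12)


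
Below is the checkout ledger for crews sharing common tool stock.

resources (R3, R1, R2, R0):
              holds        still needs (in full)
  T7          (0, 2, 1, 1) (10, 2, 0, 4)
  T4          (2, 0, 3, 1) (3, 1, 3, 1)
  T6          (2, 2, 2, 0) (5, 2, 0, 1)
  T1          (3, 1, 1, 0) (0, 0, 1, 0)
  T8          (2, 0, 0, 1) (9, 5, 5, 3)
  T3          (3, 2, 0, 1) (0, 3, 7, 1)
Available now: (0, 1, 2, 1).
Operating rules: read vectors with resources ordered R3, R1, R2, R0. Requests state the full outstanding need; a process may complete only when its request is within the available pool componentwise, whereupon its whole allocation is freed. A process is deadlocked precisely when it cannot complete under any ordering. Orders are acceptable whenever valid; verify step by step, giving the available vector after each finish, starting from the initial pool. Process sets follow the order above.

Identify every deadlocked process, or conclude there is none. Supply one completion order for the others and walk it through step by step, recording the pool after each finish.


The deadlocked set is empty.
Key observation: the pool covers T1 at once, and every later process fits after earlier releases.
The rest can finish in the order T1, T4, T6, T3, T8, T7. Step-by-step check:
  pool = (0, 1, 2, 1)
  run T1 (needs (0, 0, 1, 0), free (0, 1, 2, 1)); after release of (3, 1, 1, 0) the pool is (3, 2, 3, 1)
  run T4 (needs (3, 1, 3, 1), free (3, 2, 3, 1)); after release of (2, 0, 3, 1) the pool is (5, 2, 6, 2)
  run T6 (needs (5, 2, 0, 1), free (5, 2, 6, 2)); after release of (2, 2, 2, 0) the pool is (7, 4, 8, 2)
  run T3 (needs (0, 3, 7, 1), free (7, 4, 8, 2)); after release of (3, 2, 0, 1) the pool is (10, 6, 8, 3)
  run T8 (needs (9, 5, 5, 3), free (10, 6, 8, 3)); after release of (2, 0, 0, 1) the pool is (12, 6, 8, 4)
  run T7 (needs (10, 2, 0, 4), free (12, 6, 8, 4)); after release of (0, 2, 1, 1) the pool is (12, 8, 9, 5)


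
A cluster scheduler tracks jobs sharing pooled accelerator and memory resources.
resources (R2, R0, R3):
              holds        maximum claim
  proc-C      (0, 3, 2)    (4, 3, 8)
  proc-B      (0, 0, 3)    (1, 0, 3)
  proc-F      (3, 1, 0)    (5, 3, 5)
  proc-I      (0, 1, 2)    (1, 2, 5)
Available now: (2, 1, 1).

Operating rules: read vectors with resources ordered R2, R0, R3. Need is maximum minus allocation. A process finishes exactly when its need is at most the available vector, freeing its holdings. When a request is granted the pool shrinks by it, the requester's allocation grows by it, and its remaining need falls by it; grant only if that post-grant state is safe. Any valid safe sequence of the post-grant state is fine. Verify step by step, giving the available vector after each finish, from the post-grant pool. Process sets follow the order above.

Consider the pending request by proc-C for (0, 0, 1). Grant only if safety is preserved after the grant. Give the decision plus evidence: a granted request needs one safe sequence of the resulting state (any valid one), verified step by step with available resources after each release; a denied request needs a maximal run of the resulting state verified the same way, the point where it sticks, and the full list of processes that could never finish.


GRANT. The post-grant state is safe; one safe sequence: proc-B, proc-I, proc-F, proc-C.
Key observation: the grant leaves (2, 1, 0) free — enough for proc-B, whose release restarts the cascade.
Verifying the post-grant state step by step:
  pool = (2, 1, 0)
  proc-B: need (1, 0, 0) fits (2, 1, 0); releases (0, 0, 3), pool now (2, 1, 3)
  proc-I: need (1, 1, 3) fits (2, 1, 3); releases (0, 1, 2), pool now (2, 2, 5)
  proc-F: need (2, 2, 5) fits (2, 2, 5); releases (3, 1, 0), pool now (5, 3, 5)
  proc-C: need (4, 0, 5) fits (5, 3, 5); releases (0, 3, 3), pool now (5, 6, 8)


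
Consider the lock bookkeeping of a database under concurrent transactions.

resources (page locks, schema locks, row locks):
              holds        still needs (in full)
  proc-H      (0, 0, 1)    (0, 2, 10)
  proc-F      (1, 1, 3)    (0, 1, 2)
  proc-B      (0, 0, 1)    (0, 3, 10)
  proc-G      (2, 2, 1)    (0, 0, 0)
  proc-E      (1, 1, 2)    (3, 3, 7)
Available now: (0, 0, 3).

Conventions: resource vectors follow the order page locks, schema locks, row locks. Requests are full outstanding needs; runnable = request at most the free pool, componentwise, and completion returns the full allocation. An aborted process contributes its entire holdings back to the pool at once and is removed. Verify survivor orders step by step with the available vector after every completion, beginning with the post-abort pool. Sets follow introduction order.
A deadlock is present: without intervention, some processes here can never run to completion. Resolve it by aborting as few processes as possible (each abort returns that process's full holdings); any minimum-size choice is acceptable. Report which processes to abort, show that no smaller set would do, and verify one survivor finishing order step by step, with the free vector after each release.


Minimum abort set: proc-B.
Key observation: aborting proc-B returns (0, 0, 1), and proc-H — hopeless before — runs at step 4 with the returned capacity in the pool.
Why nothing smaller works: aborting no one leaves the state deadlocked as given.
The survivors complete as proc-G, proc-F, proc-E, proc-H. Verifying each step (starting from the post-abort pool):
  pool = (0, 0, 4)
  proc-G needs (0, 0, 0) <= (0, 0, 4) -> finishes; pool += (2, 2, 1) = (2, 2, 5)
  proc-F needs (0, 1, 2) <= (2, 2, 5) -> finishes; pool += (1, 1, 3) = (3, 3, 8)
  proc-E needs (3, 3, 7) <= (3, 3, 8) -> finishes; pool += (1, 1, 2) = (4, 4, 10)
  proc-H needs (0, 2, 10) <= (4, 4, 10) -> finishes; pool += (0, 0, 1) = (4, 4, 11)
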